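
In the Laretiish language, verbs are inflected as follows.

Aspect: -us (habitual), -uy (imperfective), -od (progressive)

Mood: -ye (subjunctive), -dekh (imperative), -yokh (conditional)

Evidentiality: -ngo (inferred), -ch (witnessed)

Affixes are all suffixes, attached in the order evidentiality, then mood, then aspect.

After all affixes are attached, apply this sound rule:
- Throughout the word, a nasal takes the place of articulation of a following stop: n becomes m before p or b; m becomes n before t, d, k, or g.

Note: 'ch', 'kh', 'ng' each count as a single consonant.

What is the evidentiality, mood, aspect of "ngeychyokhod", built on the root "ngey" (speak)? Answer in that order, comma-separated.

Segment: ngey-ch-yokh-od.
evidentiality: -ch → witnessed.
mood: -yokh → conditional.
aspect: -od → progressive.

witnessed, conditional, progressive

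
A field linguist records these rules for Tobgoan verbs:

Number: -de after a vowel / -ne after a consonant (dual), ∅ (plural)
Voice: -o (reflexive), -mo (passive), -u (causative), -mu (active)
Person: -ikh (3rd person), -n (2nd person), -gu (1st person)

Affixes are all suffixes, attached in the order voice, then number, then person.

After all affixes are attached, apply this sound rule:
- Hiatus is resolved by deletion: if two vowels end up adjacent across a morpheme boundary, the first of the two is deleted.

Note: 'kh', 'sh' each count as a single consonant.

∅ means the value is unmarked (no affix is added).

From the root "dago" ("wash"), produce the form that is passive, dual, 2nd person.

Attach voice passive -mo → dagomo.
Attach number dual -de (after vowel 'o') → dagomode.
Attach person 2nd person -n → dagomoden.
Vowel deletion: no change.

dagomoden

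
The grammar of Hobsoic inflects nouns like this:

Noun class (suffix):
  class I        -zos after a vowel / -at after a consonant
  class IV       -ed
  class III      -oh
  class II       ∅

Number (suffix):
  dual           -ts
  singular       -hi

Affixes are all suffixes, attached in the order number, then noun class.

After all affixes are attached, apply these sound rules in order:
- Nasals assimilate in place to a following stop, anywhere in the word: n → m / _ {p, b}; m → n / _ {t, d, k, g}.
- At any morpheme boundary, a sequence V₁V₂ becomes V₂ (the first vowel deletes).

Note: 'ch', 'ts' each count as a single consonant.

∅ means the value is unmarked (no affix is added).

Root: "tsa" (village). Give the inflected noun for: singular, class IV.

Attach number singular -hi → tsahi.
Attach noun class class IV -ed → tsahied.
Nasal assimilation: no change.
Apply vowel deletion: tsahied → tsahed.

tsahed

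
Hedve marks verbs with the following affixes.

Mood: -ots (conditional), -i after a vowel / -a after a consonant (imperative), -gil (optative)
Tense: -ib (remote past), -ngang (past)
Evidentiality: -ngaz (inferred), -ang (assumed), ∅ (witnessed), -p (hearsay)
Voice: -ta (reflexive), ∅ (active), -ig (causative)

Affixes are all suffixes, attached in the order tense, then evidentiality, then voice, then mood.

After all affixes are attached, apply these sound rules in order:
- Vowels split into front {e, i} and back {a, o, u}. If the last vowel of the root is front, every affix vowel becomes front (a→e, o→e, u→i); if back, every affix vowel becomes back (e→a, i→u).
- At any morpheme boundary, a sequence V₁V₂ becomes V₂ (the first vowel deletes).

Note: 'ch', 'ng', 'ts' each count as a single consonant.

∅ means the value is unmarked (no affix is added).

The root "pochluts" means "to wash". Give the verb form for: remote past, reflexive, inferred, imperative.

Attach tense remote past -ib → pochlutsib.
Attach evidentiality inferred -ngaz → pochlutsibngaz.
Attach voice reflexive -ta → pochlutsibngazta.
Attach mood imperative -i (after vowel 'a') → pochlutsibngaztai.
Apply vowel harmony: pochlutsibngaztai → pochlutsubngaztau.
Apply vowel deletion: pochlutsubngaztau → pochlutsubngaztu.

pochlutsubngaztu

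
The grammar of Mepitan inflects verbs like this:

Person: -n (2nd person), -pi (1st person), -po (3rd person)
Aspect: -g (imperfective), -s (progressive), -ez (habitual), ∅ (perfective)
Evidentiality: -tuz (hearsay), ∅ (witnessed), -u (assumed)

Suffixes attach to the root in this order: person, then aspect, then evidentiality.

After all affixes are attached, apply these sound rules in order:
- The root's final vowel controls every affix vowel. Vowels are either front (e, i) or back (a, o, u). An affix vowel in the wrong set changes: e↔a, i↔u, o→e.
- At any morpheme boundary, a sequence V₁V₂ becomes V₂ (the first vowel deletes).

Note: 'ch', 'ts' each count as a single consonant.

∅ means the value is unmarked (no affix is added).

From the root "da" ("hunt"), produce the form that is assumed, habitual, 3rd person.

Attach person 3rd person -po → dapo.
Attach aspect habitual -ez → dapoez.
Attach evidentiality assumed -u → dapoezu.
Apply vowel harmony: dapoezu → dapoazu.
Apply vowel deletion: dapoazu → dapazu.

dapazu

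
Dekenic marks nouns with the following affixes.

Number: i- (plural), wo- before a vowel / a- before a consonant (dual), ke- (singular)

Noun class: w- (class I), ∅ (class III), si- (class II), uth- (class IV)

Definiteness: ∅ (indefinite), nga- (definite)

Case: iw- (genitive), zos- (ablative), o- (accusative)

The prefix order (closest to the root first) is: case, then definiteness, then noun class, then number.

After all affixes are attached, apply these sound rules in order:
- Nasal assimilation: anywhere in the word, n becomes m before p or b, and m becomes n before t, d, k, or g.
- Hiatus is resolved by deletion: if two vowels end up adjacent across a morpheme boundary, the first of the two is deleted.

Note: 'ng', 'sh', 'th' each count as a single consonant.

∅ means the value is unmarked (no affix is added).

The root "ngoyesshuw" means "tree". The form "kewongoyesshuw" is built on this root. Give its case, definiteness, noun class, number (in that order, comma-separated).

accusative, indefinite, class I, singular

Segment: ke-w-o-ngoyesshuw.
case: o- → accusative.
definiteness: ∅ → indefinite.
noun class: w- → class I.
number: ke- → singular.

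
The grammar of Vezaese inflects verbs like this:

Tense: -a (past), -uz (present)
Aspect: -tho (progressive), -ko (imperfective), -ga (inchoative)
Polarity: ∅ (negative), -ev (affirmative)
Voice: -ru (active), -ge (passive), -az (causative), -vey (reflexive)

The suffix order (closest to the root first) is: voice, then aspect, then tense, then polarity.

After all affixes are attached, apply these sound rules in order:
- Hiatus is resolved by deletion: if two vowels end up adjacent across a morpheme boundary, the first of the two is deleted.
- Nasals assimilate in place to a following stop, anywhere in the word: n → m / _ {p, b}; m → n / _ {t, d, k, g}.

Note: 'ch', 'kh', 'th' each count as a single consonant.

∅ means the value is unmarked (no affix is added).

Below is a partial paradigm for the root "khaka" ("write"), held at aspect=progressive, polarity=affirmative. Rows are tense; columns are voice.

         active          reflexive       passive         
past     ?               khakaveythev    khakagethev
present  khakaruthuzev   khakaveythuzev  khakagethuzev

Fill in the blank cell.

khakaruthev

Attach voice active -ru → khakaru.
Attach aspect progressive -tho → khakarutho.
Attach tense past -a → khakaruthoa.
Attach polarity affirmative -ev → khakaruthoaev.
Apply vowel deletion: khakaruthoaev → khakaruthev.
Nasal assimilation: no change.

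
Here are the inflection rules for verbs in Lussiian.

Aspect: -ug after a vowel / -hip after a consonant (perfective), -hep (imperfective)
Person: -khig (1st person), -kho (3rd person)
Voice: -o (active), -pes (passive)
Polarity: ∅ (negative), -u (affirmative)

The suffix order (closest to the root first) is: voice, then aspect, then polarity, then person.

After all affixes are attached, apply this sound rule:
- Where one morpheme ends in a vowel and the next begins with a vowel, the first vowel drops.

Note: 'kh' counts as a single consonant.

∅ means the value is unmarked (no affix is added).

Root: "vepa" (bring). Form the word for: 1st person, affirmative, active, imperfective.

Attach voice active -o → vepao.
Attach aspect imperfective -hep → vepaohep.
Attach polarity affirmative -u → vepaohepu.
Attach person 1st person -khig → vepaohepukhig.
Apply vowel deletion: vepaohepukhig → vepohepukhig.

vepohepukhig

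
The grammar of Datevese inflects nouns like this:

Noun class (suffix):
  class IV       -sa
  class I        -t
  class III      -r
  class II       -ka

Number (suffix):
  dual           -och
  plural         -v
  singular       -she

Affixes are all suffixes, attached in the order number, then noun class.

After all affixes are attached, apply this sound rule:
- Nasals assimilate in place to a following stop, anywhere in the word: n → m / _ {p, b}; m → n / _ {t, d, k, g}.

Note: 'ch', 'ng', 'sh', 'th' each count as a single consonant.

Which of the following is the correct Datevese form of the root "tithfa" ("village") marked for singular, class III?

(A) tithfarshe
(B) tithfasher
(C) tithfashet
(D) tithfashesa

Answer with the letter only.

B

Attach number singular -she → tithfashe.
Attach noun class class III -r → tithfasher.
Nasal assimilation: no change.
So the correct form is tithfasher, option (B).
(D) tithfashesa is wrong: it uses class IV instead of class III for noun class.
(A) tithfarshe is wrong: it has the affixes in the wrong order.
(C) tithfashet is wrong: it uses class I instead of class III for noun class.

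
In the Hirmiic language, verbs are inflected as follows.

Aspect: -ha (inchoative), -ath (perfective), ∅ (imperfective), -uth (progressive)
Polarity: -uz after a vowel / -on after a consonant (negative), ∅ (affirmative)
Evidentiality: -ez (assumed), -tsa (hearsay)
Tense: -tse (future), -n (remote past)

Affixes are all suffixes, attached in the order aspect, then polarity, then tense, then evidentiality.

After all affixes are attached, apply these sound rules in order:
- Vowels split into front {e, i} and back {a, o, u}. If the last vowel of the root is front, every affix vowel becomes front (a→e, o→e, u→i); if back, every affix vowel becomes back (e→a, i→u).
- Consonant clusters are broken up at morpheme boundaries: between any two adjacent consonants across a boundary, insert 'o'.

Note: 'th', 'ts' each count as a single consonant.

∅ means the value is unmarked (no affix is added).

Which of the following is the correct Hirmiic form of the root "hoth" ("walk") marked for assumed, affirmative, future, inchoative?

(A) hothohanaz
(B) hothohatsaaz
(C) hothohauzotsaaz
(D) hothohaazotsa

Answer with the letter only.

Attach aspect inchoative -ha → hothha.
polarity = affirmative: zero marking, form stays hothha.
Attach tense future -tse → hothhatse.
Attach evidentiality assumed -ez → hothhatseez.
Apply vowel harmony: hothhatseez → hothhatsaaz.
Apply epenthesis: hothhatsaaz → hothohatsaaz.
So the correct form is hothohatsaaz, option (B).
(A) hothohanaz is wrong: it uses remote past instead of future for tense.
(D) hothohaazotsa is wrong: it has the affixes in the wrong order.
(C) hothohauzotsaaz is wrong: it uses negative instead of affirmative for polarity.

B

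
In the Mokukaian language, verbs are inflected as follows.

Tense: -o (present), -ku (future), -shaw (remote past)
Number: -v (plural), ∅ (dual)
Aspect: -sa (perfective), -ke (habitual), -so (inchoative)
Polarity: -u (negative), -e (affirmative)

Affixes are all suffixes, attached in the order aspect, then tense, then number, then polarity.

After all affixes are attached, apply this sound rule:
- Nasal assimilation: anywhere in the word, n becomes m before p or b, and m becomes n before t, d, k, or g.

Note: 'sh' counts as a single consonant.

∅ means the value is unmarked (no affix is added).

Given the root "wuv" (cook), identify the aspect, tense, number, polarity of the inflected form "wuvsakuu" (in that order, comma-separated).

perfective, future, dual, negative

Segment: wuv-sa-ku-u.
aspect: -sa → perfective.
tense: -ku → future.
number: ∅ → dual.
polarity: -u → negative.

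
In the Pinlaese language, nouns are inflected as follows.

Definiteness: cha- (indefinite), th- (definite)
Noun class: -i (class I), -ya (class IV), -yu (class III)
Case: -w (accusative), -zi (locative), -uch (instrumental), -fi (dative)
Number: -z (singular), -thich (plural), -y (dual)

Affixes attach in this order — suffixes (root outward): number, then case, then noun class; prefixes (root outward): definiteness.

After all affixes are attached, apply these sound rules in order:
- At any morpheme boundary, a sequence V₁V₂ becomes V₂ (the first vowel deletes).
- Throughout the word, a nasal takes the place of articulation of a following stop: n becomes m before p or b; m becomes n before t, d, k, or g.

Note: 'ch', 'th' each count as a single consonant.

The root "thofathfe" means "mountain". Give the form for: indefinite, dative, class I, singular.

chathofathfezfi

Attach number singular -z → thofathfez.
Attach definiteness indefinite cha- → chathofathfez.
Attach case dative -fi → chathofathfezfi.
Attach noun class class I -i → chathofathfezfii.
Apply vowel deletion: chathofathfezfii → chathofathfezfi.
Nasal assimilation: no change.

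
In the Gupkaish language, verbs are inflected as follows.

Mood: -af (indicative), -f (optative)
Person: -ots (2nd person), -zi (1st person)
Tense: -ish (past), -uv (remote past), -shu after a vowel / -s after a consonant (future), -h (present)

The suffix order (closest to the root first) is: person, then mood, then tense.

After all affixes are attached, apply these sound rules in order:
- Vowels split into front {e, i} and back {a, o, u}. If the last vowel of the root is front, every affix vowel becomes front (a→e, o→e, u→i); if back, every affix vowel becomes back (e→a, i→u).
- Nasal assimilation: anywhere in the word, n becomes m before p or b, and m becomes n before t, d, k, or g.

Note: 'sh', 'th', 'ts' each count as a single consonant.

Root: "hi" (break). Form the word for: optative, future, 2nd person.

Attach person 2nd person -ots → hiots.
Attach mood optative -f → hiotsf.
Attach tense future -s (after consonant 'f') → hiotsfs.
Apply vowel harmony: hiotsfs → hietsfs.
Nasal assimilation: no change.

hietsfs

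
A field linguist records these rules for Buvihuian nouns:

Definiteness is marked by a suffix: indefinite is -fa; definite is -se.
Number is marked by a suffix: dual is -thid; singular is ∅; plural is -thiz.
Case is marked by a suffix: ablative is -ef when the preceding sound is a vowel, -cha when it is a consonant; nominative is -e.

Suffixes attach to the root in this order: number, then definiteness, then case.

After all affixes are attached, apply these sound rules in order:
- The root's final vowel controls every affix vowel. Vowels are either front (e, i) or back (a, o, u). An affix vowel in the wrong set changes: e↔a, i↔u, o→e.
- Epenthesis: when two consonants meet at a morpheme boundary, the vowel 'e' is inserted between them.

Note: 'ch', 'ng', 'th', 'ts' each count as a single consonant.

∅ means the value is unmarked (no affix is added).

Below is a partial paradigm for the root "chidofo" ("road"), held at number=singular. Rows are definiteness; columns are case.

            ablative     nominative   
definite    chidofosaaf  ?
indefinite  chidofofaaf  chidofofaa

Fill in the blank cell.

number = singular: zero marking, form stays chidofo.
Attach definiteness definite -se → chidofose.
Attach case nominative -e → chidofosee.
Apply vowel harmony: chidofosee → chidofosaa.
Epenthesis: no change.

chidofosaa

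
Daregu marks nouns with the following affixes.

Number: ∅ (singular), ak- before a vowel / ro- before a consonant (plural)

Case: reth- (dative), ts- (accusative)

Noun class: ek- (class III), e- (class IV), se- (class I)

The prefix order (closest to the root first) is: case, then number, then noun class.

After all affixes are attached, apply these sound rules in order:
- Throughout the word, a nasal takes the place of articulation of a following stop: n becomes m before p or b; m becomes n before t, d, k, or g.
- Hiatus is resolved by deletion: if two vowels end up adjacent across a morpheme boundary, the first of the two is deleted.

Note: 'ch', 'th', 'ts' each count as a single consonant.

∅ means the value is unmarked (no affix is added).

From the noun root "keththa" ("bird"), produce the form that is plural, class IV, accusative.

Attach case accusative ts- → tskeththa.
Attach number plural ro- (before consonant 'ts') → rotskeththa.
Attach noun class class IV e- → erotskeththa.
Nasal assimilation: no change.
Vowel deletion: no change.

erotskeththa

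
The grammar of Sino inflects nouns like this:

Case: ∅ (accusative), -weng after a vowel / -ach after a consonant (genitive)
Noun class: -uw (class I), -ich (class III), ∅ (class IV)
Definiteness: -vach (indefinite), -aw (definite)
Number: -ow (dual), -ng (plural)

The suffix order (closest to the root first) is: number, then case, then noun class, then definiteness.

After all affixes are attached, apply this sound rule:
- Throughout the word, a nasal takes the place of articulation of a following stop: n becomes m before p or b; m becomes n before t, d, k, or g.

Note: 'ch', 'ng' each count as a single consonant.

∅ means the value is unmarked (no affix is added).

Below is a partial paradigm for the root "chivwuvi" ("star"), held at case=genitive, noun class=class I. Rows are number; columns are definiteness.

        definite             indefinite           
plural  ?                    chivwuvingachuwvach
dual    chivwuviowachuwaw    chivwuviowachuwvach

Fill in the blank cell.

chivwuvingachuwaw

Attach number plural -ng → chivwuving.
Attach case genitive -ach (after consonant 'ng') → chivwuvingach.
Attach noun class class I -uw → chivwuvingachuw.
Attach definiteness definite -aw → chivwuvingachuwaw.
Nasal assimilation: no change.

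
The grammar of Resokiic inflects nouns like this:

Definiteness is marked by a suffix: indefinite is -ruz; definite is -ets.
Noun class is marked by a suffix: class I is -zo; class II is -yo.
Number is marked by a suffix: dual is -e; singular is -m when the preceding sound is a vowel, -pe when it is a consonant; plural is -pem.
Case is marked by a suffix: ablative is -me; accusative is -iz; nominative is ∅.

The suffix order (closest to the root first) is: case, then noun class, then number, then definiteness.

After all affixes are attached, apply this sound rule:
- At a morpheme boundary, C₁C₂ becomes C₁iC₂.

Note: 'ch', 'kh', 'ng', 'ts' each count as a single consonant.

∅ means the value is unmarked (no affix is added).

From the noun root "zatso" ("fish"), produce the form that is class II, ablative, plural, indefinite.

Attach case ablative -me → zatsome.
Attach noun class class II -yo → zatsomeyo.
Attach number plural -pem → zatsomeyopem.
Attach definiteness indefinite -ruz → zatsomeyopemruz.
Apply epenthesis: zatsomeyopemruz → zatsomeyopemiruz.

zatsomeyopemiruz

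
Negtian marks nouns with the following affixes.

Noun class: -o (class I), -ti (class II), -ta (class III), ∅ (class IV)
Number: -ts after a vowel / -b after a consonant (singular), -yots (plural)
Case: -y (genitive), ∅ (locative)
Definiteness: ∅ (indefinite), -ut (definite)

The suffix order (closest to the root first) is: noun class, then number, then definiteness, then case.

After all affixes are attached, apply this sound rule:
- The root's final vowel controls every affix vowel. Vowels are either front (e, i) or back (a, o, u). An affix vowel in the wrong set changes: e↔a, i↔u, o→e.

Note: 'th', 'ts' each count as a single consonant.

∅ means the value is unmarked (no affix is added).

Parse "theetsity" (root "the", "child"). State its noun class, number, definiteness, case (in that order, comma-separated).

Segment: the-o-ts-ut-y.
noun class: -o → class I.
number: -ts/b → singular.
definiteness: -ut → definite.
case: -y → genitive.

class I, singular, definite, genitive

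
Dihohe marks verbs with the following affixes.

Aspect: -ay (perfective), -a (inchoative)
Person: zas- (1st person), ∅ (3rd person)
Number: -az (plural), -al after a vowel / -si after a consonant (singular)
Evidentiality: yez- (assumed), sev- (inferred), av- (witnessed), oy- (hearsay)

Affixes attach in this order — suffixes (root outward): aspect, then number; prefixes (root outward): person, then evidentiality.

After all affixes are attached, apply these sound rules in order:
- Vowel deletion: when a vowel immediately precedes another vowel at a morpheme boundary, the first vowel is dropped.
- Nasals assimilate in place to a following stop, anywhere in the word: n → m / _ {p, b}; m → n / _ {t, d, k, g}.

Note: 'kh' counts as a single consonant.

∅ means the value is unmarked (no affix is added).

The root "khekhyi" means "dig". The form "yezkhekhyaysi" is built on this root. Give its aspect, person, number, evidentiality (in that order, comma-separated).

Segment: yez-khekhyi-ay-si.
aspect: -ay → perfective.
person: ∅ → 3rd person.
number: -al/si → singular.
evidentiality: yez- → assumed.

perfective, 3rd person, singular, assumed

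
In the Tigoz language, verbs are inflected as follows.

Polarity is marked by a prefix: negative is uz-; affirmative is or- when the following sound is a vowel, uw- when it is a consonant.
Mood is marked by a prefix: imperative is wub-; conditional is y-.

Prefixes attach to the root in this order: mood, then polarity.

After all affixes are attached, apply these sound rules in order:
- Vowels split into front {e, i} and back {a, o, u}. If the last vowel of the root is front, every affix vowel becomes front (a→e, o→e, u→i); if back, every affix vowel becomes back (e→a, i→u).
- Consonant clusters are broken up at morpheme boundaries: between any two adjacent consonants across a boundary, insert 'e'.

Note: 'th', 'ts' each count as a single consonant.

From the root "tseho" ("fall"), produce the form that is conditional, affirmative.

Attach mood conditional y- → ytseho.
Attach polarity affirmative uw- (before consonant 'y') → uwytseho.
Vowel harmony: no change.
Apply epenthesis: uwytseho → uweyetseho.

uweyetseho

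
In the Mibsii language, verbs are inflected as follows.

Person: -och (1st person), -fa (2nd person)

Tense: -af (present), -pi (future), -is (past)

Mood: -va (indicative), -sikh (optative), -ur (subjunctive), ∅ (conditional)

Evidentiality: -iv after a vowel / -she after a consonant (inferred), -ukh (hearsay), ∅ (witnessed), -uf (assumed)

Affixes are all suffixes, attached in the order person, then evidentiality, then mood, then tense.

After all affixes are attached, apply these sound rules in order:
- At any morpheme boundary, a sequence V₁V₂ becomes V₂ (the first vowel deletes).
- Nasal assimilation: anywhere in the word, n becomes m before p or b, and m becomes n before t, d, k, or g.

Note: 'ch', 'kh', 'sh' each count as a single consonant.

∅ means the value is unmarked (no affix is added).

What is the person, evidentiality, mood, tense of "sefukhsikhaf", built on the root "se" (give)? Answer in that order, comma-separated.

2nd person, hearsay, optative, present

Segment: se-fa-ukh-sikh-af.
person: -fa → 2nd person.
evidentiality: -ukh → hearsay.
mood: -sikh → optative.
tense: -af → present.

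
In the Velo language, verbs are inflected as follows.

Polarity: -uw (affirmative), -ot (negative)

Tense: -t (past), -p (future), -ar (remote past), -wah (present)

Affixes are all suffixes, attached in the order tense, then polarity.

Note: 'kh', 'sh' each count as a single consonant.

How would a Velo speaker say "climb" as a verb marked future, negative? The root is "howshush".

Attach tense future -p → howshushp.
Attach polarity negative -ot → howshushpot.

howshushpot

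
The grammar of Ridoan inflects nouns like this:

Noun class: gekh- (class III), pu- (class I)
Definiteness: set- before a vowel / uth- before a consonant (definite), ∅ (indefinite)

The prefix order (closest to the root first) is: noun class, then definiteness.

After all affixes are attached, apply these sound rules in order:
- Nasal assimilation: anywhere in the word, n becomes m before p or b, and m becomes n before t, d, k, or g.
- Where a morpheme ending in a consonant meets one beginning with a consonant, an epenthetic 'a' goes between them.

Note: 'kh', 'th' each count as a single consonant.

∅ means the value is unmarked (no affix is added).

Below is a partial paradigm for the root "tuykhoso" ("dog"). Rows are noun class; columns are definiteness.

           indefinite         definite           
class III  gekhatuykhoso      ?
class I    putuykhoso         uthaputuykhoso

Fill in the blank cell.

Attach noun class class III gekh- → gekhtuykhoso.
Attach definiteness definite uth- (before consonant 'g') → uthgekhtuykhoso.
Nasal assimilation: no change.
Apply epenthesis: uthgekhtuykhoso → uthagekhatuykhoso.

uthagekhatuykhoso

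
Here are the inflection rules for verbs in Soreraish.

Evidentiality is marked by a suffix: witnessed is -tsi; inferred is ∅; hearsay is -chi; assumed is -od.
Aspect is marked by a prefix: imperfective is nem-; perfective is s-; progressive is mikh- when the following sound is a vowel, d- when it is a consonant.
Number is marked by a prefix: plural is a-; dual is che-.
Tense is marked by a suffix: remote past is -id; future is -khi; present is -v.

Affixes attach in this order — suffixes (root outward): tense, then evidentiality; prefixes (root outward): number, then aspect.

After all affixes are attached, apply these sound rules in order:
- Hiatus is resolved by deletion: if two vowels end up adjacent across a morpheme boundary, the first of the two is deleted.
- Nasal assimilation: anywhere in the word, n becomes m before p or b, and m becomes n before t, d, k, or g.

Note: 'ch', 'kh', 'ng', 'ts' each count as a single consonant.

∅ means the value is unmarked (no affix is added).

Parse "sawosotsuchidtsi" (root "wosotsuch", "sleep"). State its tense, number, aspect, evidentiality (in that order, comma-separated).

remote past, plural, perfective, witnessed

Segment: s-a-wosotsuch-id-tsi.
tense: -id → remote past.
number: a- → plural.
aspect: s- → perfective.
evidentiality: -tsi → witnessed.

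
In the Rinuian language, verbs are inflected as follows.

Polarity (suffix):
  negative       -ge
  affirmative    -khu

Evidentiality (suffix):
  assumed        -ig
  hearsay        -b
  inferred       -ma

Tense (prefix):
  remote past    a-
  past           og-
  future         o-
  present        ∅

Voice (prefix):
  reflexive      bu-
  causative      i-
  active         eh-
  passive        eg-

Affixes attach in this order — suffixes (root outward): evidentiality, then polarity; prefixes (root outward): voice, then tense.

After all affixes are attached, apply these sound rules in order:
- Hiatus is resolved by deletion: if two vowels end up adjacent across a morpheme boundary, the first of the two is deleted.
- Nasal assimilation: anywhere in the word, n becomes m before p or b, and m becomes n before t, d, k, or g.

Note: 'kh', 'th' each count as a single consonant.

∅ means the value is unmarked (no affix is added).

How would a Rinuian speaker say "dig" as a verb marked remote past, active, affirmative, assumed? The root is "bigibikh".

Attach evidentiality assumed -ig → bigibikhig.
Attach voice active eh- → ehbigibikhig.
Attach polarity affirmative -khu → ehbigibikhigkhu.
Attach tense remote past a- → aehbigibikhigkhu.
Apply vowel deletion: aehbigibikhigkhu → ehbigibikhigkhu.
Nasal assimilation: no change.

ehbigibikhigkhu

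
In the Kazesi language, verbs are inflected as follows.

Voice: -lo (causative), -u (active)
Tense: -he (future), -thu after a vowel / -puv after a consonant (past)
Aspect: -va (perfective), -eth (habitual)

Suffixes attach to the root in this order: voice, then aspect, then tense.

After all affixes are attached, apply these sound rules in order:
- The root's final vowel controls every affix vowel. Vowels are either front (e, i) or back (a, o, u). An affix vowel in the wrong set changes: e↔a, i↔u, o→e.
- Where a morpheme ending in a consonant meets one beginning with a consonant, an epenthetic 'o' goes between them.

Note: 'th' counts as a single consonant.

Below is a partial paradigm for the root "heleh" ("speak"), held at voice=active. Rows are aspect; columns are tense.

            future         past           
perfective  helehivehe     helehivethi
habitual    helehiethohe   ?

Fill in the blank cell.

Attach voice active -u → helehu.
Attach aspect habitual -eth → helehueth.
Attach tense past -puv (after consonant 'th') → helehuethpuv.
Apply vowel harmony: helehuethpuv → helehiethpiv.
Apply epenthesis: helehiethpiv → helehiethopiv.

helehiethopiv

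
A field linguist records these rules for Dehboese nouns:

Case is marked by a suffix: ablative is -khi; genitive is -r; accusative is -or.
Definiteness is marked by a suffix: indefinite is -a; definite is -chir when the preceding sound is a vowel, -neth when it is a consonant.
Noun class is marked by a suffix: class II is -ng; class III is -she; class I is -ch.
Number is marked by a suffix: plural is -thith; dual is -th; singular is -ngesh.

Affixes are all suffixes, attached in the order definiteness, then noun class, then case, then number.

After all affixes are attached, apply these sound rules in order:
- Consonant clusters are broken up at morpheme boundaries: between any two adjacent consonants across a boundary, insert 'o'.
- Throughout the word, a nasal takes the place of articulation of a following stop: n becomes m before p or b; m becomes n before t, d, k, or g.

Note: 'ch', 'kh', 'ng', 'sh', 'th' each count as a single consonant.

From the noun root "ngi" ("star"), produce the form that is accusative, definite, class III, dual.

Attach definiteness definite -chir (after vowel 'i') → ngichir.
Attach noun class class III -she → ngichirshe.
Attach case accusative -or → ngichirsheor.
Attach number dual -th → ngichirsheorth.
Apply epenthesis: ngichirsheorth → ngichirosheoroth.
Nasal assimilation: no change.

ngichirosheoroth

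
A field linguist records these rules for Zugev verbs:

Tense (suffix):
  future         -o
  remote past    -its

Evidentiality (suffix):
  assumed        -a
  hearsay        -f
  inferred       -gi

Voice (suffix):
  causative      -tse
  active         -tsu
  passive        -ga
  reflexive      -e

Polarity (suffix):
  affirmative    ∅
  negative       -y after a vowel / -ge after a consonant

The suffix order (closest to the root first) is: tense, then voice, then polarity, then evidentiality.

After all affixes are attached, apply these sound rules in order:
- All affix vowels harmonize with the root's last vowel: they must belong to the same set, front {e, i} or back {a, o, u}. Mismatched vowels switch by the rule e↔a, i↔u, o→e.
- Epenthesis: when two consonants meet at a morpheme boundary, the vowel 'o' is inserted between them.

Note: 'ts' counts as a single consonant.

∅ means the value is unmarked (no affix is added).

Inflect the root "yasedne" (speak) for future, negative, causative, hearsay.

Attach tense future -o → yasedneo.
Attach voice causative -tse → yasedneotse.
Attach polarity negative -y (after vowel 'e') → yasedneotsey.
Attach evidentiality hearsay -f → yasedneotseyf.
Apply vowel harmony: yasedneotseyf → yasedneetseyf.
Apply epenthesis: yasedneetseyf → yasedneetseyof.

yasedneetseyof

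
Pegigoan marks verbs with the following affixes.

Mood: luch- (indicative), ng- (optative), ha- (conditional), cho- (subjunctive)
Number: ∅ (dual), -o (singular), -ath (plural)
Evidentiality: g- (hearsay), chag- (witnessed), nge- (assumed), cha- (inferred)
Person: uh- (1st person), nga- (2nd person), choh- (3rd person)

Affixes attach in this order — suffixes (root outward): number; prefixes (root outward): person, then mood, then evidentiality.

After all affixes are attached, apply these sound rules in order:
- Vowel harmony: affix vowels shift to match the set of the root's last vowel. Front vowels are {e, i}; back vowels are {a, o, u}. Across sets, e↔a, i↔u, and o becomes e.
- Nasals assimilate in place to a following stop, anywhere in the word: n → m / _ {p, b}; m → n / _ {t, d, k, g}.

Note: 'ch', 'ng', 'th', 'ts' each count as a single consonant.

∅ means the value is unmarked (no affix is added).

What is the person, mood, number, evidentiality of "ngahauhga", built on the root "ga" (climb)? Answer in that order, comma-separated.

Segment: nge-ha-uh-ga.
person: uh- → 1st person.
mood: ha- → conditional.
number: ∅ → dual.
evidentiality: nge- → assumed.

1st person, conditional, dual, assumed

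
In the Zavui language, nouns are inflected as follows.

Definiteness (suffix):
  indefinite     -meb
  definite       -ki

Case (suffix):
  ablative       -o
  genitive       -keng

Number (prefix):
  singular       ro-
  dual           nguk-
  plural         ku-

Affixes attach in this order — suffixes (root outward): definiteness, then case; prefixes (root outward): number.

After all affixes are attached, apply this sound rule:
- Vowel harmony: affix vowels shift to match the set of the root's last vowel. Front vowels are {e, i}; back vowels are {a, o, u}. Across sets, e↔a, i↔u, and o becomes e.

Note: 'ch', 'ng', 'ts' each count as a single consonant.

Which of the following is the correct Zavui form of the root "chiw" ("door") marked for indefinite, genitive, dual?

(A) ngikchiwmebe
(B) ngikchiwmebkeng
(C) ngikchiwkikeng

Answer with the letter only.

B

Attach number dual nguk- → ngukchiw.
Attach definiteness indefinite -meb → ngukchiwmeb.
Attach case genitive -keng → ngukchiwmebkeng.
Apply vowel harmony: ngukchiwmebkeng → ngikchiwmebkeng.
So the correct form is ngikchiwmebkeng, option (B).
(C) ngikchiwkikeng is wrong: it uses definite instead of indefinite for definiteness.
(A) ngikchiwmebe is wrong: it uses ablative instead of genitive for case.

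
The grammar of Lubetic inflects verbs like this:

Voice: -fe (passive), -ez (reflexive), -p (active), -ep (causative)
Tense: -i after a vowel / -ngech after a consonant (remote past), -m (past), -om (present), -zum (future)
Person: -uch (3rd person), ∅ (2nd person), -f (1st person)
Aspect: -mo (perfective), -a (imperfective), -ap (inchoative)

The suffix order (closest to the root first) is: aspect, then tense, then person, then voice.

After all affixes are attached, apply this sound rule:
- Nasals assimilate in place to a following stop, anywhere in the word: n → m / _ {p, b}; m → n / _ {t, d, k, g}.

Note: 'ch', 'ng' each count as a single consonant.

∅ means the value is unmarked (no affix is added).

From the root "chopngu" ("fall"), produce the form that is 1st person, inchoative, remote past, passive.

chopnguapngechffe

Attach aspect inchoative -ap → chopnguap.
Attach tense remote past -ngech (after consonant 'p') → chopnguapngech.
Attach person 1st person -f → chopnguapngechf.
Attach voice passive -fe → chopnguapngechffe.
Nasal assimilation: no change.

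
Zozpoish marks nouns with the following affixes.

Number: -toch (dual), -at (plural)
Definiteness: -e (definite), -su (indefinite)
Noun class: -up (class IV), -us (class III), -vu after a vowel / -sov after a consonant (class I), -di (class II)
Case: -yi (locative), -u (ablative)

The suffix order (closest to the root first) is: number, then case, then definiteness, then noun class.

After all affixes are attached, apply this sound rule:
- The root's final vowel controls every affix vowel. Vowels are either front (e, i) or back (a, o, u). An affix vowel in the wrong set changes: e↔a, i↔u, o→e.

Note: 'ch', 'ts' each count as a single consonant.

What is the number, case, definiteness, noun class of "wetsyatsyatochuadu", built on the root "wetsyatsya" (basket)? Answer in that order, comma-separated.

dual, ablative, definite, class II

Segment: wetsyatsya-toch-u-e-di.
number: -toch → dual.
case: -u → ablative.
definiteness: -e → definite.
noun class: -di → class II.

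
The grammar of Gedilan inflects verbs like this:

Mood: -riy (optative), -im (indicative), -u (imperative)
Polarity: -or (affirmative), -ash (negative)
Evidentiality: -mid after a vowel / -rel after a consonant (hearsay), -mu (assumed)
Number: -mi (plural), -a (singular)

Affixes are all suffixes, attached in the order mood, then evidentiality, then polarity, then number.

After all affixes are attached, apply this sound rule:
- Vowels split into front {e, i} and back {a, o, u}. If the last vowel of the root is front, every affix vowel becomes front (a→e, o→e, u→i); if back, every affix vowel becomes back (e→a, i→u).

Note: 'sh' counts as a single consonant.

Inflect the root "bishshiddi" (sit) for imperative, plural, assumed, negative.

Attach mood imperative -u → bishshiddiu.
Attach evidentiality assumed -mu → bishshiddiumu.
Attach polarity negative -ash → bishshiddiumuash.
Attach number plural -mi → bishshiddiumuashmi.
Apply vowel harmony: bishshiddiumuashmi → bishshiddiimieshmi.

bishshiddiimieshmi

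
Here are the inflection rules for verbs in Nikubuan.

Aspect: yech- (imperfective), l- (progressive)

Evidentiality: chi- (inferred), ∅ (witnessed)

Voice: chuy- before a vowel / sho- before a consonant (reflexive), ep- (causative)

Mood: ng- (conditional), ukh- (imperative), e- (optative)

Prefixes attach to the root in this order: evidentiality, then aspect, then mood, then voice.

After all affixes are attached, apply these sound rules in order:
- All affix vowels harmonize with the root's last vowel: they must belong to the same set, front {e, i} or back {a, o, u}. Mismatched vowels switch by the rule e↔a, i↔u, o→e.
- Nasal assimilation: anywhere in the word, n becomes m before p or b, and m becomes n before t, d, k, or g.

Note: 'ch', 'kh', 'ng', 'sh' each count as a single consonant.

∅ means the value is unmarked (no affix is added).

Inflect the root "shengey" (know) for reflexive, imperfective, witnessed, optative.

evidentiality = witnessed: zero marking, form stays shengey.
Attach aspect imperfective yech- → yechshengey.
Attach mood optative e- → eyechshengey.
Attach voice reflexive chuy- (before vowel 'e') → chuyeyechshengey.
Apply vowel harmony: chuyeyechshengey → chiyeyechshengey.
Nasal assimilation: no change.

chiyeyechshengey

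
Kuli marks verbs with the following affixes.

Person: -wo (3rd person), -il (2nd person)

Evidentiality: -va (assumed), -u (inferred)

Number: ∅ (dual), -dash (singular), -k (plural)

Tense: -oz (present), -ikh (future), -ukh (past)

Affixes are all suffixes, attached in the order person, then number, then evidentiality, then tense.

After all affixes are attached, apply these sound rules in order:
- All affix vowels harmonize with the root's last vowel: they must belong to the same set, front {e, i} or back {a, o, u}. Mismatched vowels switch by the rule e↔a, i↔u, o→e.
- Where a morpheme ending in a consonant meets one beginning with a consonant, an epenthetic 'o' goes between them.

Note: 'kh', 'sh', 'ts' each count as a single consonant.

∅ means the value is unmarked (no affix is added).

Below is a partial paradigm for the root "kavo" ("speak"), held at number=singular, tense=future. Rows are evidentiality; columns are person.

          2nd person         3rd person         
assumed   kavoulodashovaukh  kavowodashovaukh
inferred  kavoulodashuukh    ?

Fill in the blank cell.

kavowodashuukh

Attach person 3rd person -wo → kavowo.
Attach number singular -dash → kavowodash.
Attach evidentiality inferred -u → kavowodashu.
Attach tense future -ikh → kavowodashuikh.
Apply vowel harmony: kavowodashuikh → kavowodashuukh.
Epenthesis: no change.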